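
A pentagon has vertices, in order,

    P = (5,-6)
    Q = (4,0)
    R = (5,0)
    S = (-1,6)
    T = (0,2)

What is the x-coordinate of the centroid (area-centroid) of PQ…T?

Apply the shoelace (surveyor's) formula. First the cross-terms c_i = x_i·y_{i+1} − x_{i+1}·y_i:
  24, 0, 30, -2, -10  ⇒  2A = 42, A = 21.
Then Σ (x_i + x_{i+1})·c_i = 288, so x̄ = 288 / (6·21) = 16/7.

16/7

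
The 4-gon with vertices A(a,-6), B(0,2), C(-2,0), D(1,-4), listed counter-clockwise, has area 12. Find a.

3

Write out the shoelace sum; only the two edges meeting at A involve a:
2·Area = [(1·(-6) − a·(-4)) + (a·2 − 0·(-6))] + 12
       = 6·a + 6 = 24
⇒ a = 3.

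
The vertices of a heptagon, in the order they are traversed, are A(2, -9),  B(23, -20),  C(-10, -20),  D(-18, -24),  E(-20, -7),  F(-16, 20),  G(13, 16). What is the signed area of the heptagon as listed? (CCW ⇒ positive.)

Apply the surveyor's formula: 2A = Σ (x_i·y_{i+1} − x_{i+1}·y_i), indices taken mod 7.
A→B: (2)(-20) − (23)(-9) = 167
B→C: (23)(-20) − (-10)(-20) = -660
C→D: (-10)(-24) − (-18)(-20) = -120
D→E: (-18)(-7) − (-20)(-24) = -354
E→F: (-20)(20) − (-16)(-7) = -512
F→G: (-16)(16) − (13)(20) = -516
G→A: (13)(-9) − (2)(16) = -149
Σ = -2144
Signed area = Σ/2 = -1072 (negative ⇒ clockwise traversal).

-1072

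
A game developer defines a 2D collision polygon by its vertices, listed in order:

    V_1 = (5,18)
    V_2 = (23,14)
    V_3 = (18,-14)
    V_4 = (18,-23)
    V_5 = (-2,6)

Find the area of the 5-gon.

V_1→V_2: (5)(14) − (23)(18) = -344
V_2→V_3: (23)(-14) − (18)(14) = -574
V_3→V_4: (18)(-23) − (18)(-14) = -162
V_4→V_5: (18)(6) − (-2)(-23) = 62
V_5→V_1: (-2)(18) − (5)(6) = -66
Σ = -1084
Area = |Σ|/2 = 542.

542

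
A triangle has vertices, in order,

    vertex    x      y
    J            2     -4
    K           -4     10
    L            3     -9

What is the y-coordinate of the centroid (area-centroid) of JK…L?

-1

Apply the surveyor's formula. First the cross-terms c_i = x_i·y_{i+1} − x_{i+1}·y_i:
  4, 6, 6  ⇒  2A = 16, A = 8.
Then Σ (y_i + y_{i+1})·c_i = -48, so ȳ = -48 / (6·8) = -1.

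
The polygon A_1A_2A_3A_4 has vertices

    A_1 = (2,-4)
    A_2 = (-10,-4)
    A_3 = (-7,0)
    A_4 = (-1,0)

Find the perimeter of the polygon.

|A_1A_2| = √((-12)² + (0)²) = √144 = 12
|A_2A_3| = √((3)² + (4)²) = √25 = 5
|A_3A_4| = √((6)² + (0)²) = √36 = 6
|A_4A_1| = √((3)² + (-4)²) = √25 = 5
Perimeter = 12 + 5 + 6 + 5 = 28.

28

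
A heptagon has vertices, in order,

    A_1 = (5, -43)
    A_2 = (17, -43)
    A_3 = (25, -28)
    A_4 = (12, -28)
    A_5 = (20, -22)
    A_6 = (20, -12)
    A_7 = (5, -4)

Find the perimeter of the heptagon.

118

|A_1A_2| = √((12)² + (0)²) = √144 = 12
|A_2A_3| = √((8)² + (15)²) = √289 = 17
|A_3A_4| = √((-13)² + (0)²) = √169 = 13
|A_4A_5| = √((8)² + (6)²) = √100 = 10
|A_5A_6| = √((0)² + (10)²) = √100 = 10
|A_6A_7| = √((-15)² + (8)²) = √289 = 17
|A_7A_1| = √((0)² + (-39)²) = √1521 = 39
Perimeter = 12 + 17 + 13 + 10 + 10 + 17 + 39 = 118.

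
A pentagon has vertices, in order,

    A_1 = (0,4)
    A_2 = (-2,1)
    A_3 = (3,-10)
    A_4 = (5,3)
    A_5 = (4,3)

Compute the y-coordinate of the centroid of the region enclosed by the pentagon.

Apply the shoelace formula. First the cross-terms c_i = x_i·y_{i+1} − x_{i+1}·y_i:
  8, 17, 59, 3, 16  ⇒  2A = 103, A = 51.5.
Then Σ (y_i + y_{i+1})·c_i = -396, so ȳ = -396 / (6·51.5) = -132/103.

-132/103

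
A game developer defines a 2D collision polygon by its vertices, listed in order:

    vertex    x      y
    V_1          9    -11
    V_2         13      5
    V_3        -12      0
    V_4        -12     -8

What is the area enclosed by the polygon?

Apply the shoelace (surveyor's) formula: 2A = Σ (x_i·y_{i+1} − x_{i+1}·y_i), indices taken mod 4.
V_1→V_2: (9)(5) − (13)(-11) = 188
V_2→V_3: (13)(0) − (-12)(5) = 60
V_3→V_4: (-12)(-8) − (-12)(0) = 96
V_4→V_1: (-12)(-11) − (9)(-8) = 204
Σ = 548
Area = |Σ|/2 = 274.

274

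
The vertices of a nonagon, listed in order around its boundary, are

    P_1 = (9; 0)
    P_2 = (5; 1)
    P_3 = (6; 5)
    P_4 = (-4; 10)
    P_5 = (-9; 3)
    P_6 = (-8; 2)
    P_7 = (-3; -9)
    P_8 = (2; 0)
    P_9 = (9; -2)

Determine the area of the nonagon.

Apply the shoelace formula: 2A = Σ (x_i·y_{i+1} − x_{i+1}·y_i), indices taken mod 9.
Σ = (9) + (19) + (80) + (78) + (6) + (78) + (18) + (-4) + (18) = 302
Area = |Σ|/2 = 151.

151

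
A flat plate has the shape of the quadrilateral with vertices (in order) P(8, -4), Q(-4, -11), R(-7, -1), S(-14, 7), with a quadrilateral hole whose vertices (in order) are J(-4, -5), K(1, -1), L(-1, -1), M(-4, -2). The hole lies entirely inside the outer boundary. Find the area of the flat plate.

Outer boundary:
P→Q: (8)(-11) − (-4)(-4) = -104
Q→R: (-4)(-1) − (-7)(-11) = -73
R→S: (-7)(7) − (-14)(-1) = -63
S→P: (-14)(-4) − (8)(7) = 0
Σ = -240
Area = |Σ|/2 = 120.
Hole:
Cross-terms: 9, -2, -2, 12  ⇒  Σ = 17
Area = |Σ|/2 = 8.5.
Net area = 120 − 8.5 = 111.5.

111.5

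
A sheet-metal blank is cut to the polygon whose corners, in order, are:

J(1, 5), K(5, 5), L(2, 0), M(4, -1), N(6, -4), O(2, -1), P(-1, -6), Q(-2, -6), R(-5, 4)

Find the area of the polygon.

Σ = (-20) + (-10) + (-2) + (-10) + (2) + (-13) + (-6) + (-38) + (-29) = -126
Area = |Σ|/2 = 63.

63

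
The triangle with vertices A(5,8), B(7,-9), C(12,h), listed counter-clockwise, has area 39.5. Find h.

-12

Write out the shoelace sum; only the two edges meeting at C involve h:
2·Area = [(7·h − 12·(-9)) + (12·8 − 5·h)] + -101
       = 2·h + 103 = 79
⇒ h = -12.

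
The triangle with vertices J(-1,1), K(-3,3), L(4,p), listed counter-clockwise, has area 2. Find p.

-6

Write out the shoelace sum; only the two edges meeting at L involve p:
2·Area = [((-3)·p − 4·3) + (4·1 − (-1)·p)] + 0
       = -2·p + -8 = 4
⇒ p = -6.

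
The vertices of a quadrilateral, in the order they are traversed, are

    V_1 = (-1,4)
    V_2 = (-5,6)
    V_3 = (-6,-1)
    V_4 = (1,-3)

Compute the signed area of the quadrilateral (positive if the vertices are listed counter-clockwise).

37.5

Σ = (14) + (41) + (19) + (1) = 75
Signed area = Σ/2 = 37.5 (positive ⇒ counter-clockwise traversal).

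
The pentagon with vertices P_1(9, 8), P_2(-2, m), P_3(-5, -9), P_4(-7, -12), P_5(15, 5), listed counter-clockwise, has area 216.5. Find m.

13

Write out the shoelace sum; only the two edges meeting at P_2 involve m:
2·Area = [(9·m − (-2)·8) + ((-2)·(-9) − (-5)·m)] + 217
       = 14·m + 251 = 433
⇒ m = 13.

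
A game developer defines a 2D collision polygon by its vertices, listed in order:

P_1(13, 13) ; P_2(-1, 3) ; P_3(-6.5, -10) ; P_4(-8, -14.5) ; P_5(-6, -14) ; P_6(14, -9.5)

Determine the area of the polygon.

Apply Gauss's area formula: 2A = Σ (x_i·y_{i+1} − x_{i+1}·y_i), indices taken mod 6.
Cross-terms: 52, 29.5, 14.25, 25, 253, 305.5  ⇒  Σ = 679.25
Area = |Σ|/2 = 339.625.

339.625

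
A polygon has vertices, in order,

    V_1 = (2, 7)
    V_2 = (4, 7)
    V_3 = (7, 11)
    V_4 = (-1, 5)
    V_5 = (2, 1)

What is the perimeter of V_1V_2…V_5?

|V_1V_2| = √((2)² + (0)²) = √4 = 2
|V_2V_3| = √((3)² + (4)²) = √25 = 5
|V_3V_4| = √((-8)² + (-6)²) = √100 = 10
|V_4V_5| = √((3)² + (-4)²) = √25 = 5
|V_5V_1| = √((0)² + (6)²) = √36 = 6
Perimeter = 2 + 5 + 10 + 5 + 6 = 28.

28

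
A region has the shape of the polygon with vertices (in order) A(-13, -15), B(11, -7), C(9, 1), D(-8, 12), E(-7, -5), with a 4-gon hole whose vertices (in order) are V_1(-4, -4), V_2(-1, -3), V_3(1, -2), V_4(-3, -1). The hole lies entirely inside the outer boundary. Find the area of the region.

298

Outer boundary:
Apply Gauss's area formula: 2A = Σ (x_i·y_{i+1} − x_{i+1}·y_i), indices taken mod 5.
A→B: (-13)(-7) − (11)(-15) = 256
B→C: (11)(1) − (9)(-7) = 74
C→D: (9)(12) − (-8)(1) = 116
D→E: (-8)(-5) − (-7)(12) = 124
E→A: (-7)(-15) − (-13)(-5) = 40
Σ = 610
Area = |Σ|/2 = 305.
Hole:
Apply the shoelace formula: 2A = Σ (x_i·y_{i+1} − x_{i+1}·y_i), indices taken mod 4.
V_1→V_2: (-4)(-3) − (-1)(-4) = 8
V_2→V_3: (-1)(-2) − (1)(-3) = 5
V_3→V_4: (1)(-1) − (-3)(-2) = -7
V_4→V_1: (-3)(-4) − (-4)(-1) = 8
Σ = 14
Area = |Σ|/2 = 7.
Net area = 305 − 7 = 298.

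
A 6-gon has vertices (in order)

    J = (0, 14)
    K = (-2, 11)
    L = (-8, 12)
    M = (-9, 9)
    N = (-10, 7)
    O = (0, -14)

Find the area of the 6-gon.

Σ = (28) + (64) + (36) + (27) + (140) + (0) = 295
Area = |Σ|/2 = 147.5.

147.5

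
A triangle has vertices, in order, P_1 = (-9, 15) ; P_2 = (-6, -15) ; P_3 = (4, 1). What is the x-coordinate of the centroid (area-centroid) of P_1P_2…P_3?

Apply the shoelace (surveyor's) formula. First the cross-terms c_i = x_i·y_{i+1} − x_{i+1}·y_i:
  225, 54, 69  ⇒  2A = 348, A = 174.
Then Σ (x_i + x_{i+1})·c_i = -3828, so x̄ = -3828 / (6·174) = -11/3.

-11/3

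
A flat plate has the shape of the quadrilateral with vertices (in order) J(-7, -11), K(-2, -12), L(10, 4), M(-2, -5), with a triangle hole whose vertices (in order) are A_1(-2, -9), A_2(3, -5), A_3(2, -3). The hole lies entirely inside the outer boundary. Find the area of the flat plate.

52.5

Outer boundary:
J→K: (-7)(-12) − (-2)(-11) = 62
K→L: (-2)(4) − (10)(-12) = 112
L→M: (10)(-5) − (-2)(4) = -42
M→J: (-2)(-11) − (-7)(-5) = -13
Σ = 119
Area = |Σ|/2 = 59.5.
Hole:
Apply the shoelace (surveyor's) formula: 2A = Σ (x_i·y_{i+1} − x_{i+1}·y_i), indices taken mod 3.
Σ = (37) + (1) + (-24) = 14
Area = |Σ|/2 = 7.
Net area = 59.5 − 7 = 52.5.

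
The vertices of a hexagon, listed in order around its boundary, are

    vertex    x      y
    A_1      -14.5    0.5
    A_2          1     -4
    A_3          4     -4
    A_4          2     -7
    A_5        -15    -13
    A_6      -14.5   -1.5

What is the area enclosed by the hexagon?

Cross-terms: 57.5, 12, -20, -131, -166, -29  ⇒  Σ = -276.5
Area = |Σ|/2 = 138.25.

138.25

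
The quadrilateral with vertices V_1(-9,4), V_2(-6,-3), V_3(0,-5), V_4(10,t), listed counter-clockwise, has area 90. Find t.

1

The doubled signed area Σ (x_i y_{i+1} − x_{i+1} y_i) is linear in t.
With t=0 it equals 171; the coefficient of t is 9 (from the two edges through V_4).
So 9·t + 171 = 2·90 = 180 ⇒ t = 1.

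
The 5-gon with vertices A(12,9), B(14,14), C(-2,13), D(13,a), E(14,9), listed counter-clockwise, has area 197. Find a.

Write out the shoelace sum; only the two edges meeting at D involve a:
2·Area = [((-2)·a − 13·13) + (13·9 − 14·a)] + 270
       = -16·a + 218 = 394
⇒ a = -11.

-11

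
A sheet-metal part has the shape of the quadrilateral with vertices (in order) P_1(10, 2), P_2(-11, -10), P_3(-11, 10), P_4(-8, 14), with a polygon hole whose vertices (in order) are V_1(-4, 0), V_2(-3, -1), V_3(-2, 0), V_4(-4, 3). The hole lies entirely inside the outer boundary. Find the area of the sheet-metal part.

260

Outer boundary:
Σ = (-78) + (-220) + (-74) + (-156) = -528
Area = |Σ|/2 = 264.
Hole:
Apply the shoelace (surveyor's) formula: 2A = Σ (x_i·y_{i+1} − x_{i+1}·y_i), indices taken mod 4.
Σ = (4) + (-2) + (-6) + (12) = 8
Area = |Σ|/2 = 4.
Net area = 264 − 4 = 260.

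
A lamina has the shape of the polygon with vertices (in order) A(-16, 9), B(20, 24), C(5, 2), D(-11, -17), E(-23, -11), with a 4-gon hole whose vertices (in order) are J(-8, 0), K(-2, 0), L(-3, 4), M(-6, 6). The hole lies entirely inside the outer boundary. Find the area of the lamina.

657

Outer boundary:
Apply the shoelace (surveyor's) formula: 2A = Σ (x_i·y_{i+1} − x_{i+1}·y_i), indices taken mod 5.
Σ = (-564) + (-80) + (-63) + (-270) + (-383) = -1360
Area = |Σ|/2 = 680.
Hole:
Apply the surveyor's formula: 2A = Σ (x_i·y_{i+1} − x_{i+1}·y_i), indices taken mod 4.
J→K: (-8)(0) − (-2)(0) = 0
K→L: (-2)(4) − (-3)(0) = -8
L→M: (-3)(6) − (-6)(4) = 6
M→J: (-6)(0) − (-8)(6) = 48
Σ = 46
Area = |Σ|/2 = 23.
Net area = 680 − 23 = 657.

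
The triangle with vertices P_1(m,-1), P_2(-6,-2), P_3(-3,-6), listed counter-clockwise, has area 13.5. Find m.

0

The doubled signed area Σ (x_i y_{i+1} − x_{i+1} y_i) is linear in m.
With m=0 it equals 27; the coefficient of m is 4 (from the two edges through P_1).
So 4·m + 27 = 2·13.5 = 27 ⇒ m = 0.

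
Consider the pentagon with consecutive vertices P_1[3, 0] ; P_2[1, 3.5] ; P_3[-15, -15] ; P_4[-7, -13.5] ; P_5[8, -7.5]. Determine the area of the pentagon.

Σ = (10.5) + (37.5) + (97.5) + (160.5) + (22.5) = 328.5
Area = |Σ|/2 = 164.25.

164.25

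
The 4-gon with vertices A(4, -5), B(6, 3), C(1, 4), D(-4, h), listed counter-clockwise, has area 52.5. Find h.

The doubled signed area Σ (x_i y_{i+1} − x_{i+1} y_i) is linear in h.
With h=0 it equals 99; the coefficient of h is -3 (from the two edges through D).
So -3·h + 99 = 2·52.5 = 105 ⇒ h = -2.

-2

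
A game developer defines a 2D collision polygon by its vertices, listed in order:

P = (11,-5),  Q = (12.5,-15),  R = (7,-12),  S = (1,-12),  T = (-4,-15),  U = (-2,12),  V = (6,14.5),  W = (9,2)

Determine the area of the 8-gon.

323.5

Apply the shoelace formula: 2A = Σ (x_i·y_{i+1} − x_{i+1}·y_i), indices taken mod 8.
P→Q: (11)(-15) − (12.5)(-5) = -102.5
Q→R: (12.5)(-12) − (7)(-15) = -45
R→S: (7)(-12) − (1)(-12) = -72
S→T: (1)(-15) − (-4)(-12) = -63
T→U: (-4)(12) − (-2)(-15) = -78
U→V: (-2)(14.5) − (6)(12) = -101
V→W: (6)(2) − (9)(14.5) = -118.5
W→P: (9)(-5) − (11)(2) = -67
Σ = -647
Area = |Σ|/2 = 323.5.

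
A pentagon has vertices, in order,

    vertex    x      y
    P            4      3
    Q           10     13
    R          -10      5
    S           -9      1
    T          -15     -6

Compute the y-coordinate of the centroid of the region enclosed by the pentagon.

Apply Gauss's area formula. First the cross-terms c_i = x_i·y_{i+1} − x_{i+1}·y_i:
  22, 180, 35, 69, -21  ⇒  2A = 285, A = 142.5.
Then Σ (y_i + y_{i+1})·c_i = 3520, so ȳ = 3520 / (6·142.5) = 704/171.

704/171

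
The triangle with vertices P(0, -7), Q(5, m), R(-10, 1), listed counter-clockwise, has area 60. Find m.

1

Write out the shoelace sum; only the two edges meeting at Q involve m:
2·Area = [(0·m − 5·(-7)) + (5·1 − (-10)·m)] + 70
       = 10·m + 110 = 120
⇒ m = 1.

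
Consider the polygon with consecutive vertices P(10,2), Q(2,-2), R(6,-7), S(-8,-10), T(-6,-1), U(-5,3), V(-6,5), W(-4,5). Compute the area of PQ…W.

146

Cross-terms: -24, -2, -116, -52, -23, -7, -10, -58  ⇒  Σ = -292
Area = |Σ|/2 = 146.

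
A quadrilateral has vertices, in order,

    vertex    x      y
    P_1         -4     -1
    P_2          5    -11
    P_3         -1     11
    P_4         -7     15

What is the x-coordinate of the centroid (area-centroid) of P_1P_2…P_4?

-56/37

Apply the shoelace formula. First the cross-terms c_i = x_i·y_{i+1} − x_{i+1}·y_i:
  49, 44, 62, 67  ⇒  2A = 222, A = 111.
Then Σ (x_i + x_{i+1})·c_i = -1008, so x̄ = -1008 / (6·111) = -56/37.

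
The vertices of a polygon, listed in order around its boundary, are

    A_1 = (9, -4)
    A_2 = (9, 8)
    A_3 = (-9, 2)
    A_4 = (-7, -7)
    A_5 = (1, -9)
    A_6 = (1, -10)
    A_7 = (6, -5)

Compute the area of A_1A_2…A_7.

210

Apply the shoelace (surveyor's) formula: 2A = Σ (x_i·y_{i+1} − x_{i+1}·y_i), indices taken mod 7.
Σ = (108) + (90) + (77) + (70) + (-1) + (55) + (21) = 420
Area = |Σ|/2 = 210.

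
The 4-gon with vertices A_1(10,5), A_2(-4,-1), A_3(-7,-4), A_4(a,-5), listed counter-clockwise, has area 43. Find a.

The doubled signed area Σ (x_i y_{i+1} − x_{i+1} y_i) is linear in a.
With a=0 it equals 104; the coefficient of a is 9 (from the two edges through A_4).
So 9·a + 104 = 2·43 = 86 ⇒ a = -2.

-2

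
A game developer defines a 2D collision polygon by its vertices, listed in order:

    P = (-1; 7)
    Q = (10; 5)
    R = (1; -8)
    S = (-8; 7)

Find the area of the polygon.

Apply the shoelace formula: 2A = Σ (x_i·y_{i+1} − x_{i+1}·y_i), indices taken mod 4.
Cross-terms: -75, -85, -57, -49  ⇒  Σ = -266
Area = |Σ|/2 = 133.

133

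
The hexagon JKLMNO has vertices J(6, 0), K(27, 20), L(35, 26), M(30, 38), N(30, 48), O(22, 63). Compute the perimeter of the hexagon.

144

|JK| = √((21)² + (20)²) = √841 = 29
|KL| = √((8)² + (6)²) = √100 = 10
|LM| = √((-5)² + (12)²) = √169 = 13
|MN| = √((0)² + (10)²) = √100 = 10
|NO| = √((-8)² + (15)²) = √289 = 17
|OJ| = √((-16)² + (-63)²) = √4225 = 65
Perimeter = 29 + 10 + 13 + 10 + 17 + 65 = 144.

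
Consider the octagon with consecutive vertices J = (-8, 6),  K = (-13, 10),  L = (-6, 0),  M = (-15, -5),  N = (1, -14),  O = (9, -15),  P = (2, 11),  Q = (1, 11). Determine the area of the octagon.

Apply the shoelace (surveyor's) formula: 2A = Σ (x_i·y_{i+1} − x_{i+1}·y_i), indices taken mod 8.
J→K: (-8)(10) − (-13)(6) = -2
K→L: (-13)(0) − (-6)(10) = 60
L→M: (-6)(-5) − (-15)(0) = 30
M→N: (-15)(-14) − (1)(-5) = 215
N→O: (1)(-15) − (9)(-14) = 111
O→P: (9)(11) − (2)(-15) = 129
P→Q: (2)(11) − (1)(11) = 11
Q→J: (1)(6) − (-8)(11) = 94
Σ = 648
Area = |Σ|/2 = 324.

324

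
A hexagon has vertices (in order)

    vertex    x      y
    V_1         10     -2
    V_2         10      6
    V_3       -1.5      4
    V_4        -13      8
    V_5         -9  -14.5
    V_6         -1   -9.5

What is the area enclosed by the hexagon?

Apply the surveyor's formula: 2A = Σ (x_i·y_{i+1} − x_{i+1}·y_i), indices taken mod 6.
V_1→V_2: (10)(6) − (10)(-2) = 80
V_2→V_3: (10)(4) − (-1.5)(6) = 49
V_3→V_4: (-1.5)(8) − (-13)(4) = 40
V_4→V_5: (-13)(-14.5) − (-9)(8) = 260.5
V_5→V_6: (-9)(-9.5) − (-1)(-14.5) = 71
V_6→V_1: (-1)(-2) − (10)(-9.5) = 97
Σ = 597.5
Area = |Σ|/2 = 298.75.

298.75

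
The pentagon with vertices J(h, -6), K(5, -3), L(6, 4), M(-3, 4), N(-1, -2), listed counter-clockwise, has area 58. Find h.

4

The doubled signed area Σ (x_i y_{i+1} − x_{i+1} y_i) is linear in h.
With h=0 it equals 120; the coefficient of h is -1 (from the two edges through J).
So -1·h + 120 = 2·58 = 116 ⇒ h = 4.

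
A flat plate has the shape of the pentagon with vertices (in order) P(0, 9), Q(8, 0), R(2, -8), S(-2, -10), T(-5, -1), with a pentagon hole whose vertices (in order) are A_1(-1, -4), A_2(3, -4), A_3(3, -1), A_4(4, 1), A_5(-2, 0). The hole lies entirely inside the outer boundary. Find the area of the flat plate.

111.5

Outer boundary:
P→Q: (0)(0) − (8)(9) = -72
Q→R: (8)(-8) − (2)(0) = -64
R→S: (2)(-10) − (-2)(-8) = -36
S→T: (-2)(-1) − (-5)(-10) = -48
T→P: (-5)(9) − (0)(-1) = -45
Σ = -265
Area = |Σ|/2 = 132.5.
Hole:
Apply the shoelace (surveyor's) formula: 2A = Σ (x_i·y_{i+1} − x_{i+1}·y_i), indices taken mod 5.
A_1→A_2: (-1)(-4) − (3)(-4) = 16
A_2→A_3: (3)(-1) − (3)(-4) = 9
A_3→A_4: (3)(1) − (4)(-1) = 7
A_4→A_5: (4)(0) − (-2)(1) = 2
A_5→A_1: (-2)(-4) − (-1)(0) = 8
Σ = 42
Area = |Σ|/2 = 21.
Net area = 132.5 − 21 = 111.5.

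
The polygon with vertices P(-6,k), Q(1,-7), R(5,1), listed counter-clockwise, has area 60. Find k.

9

Write out the shoelace sum; only the two edges meeting at P involve k:
2·Area = [(5·k − (-6)·1) + ((-6)·(-7) − 1·k)] + 36
       = 4·k + 84 = 120
⇒ k = 9.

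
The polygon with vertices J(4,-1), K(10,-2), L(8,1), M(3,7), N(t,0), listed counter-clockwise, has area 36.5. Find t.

1

The doubled signed area Σ (x_i y_{i+1} − x_{i+1} y_i) is linear in t.
With t=0 it equals 81; the coefficient of t is -8 (from the two edges through N).
So -8·t + 81 = 2·36.5 = 73 ⇒ t = 1.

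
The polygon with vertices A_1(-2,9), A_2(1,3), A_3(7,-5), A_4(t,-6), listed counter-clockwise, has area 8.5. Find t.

The doubled signed area Σ (x_i y_{i+1} − x_{i+1} y_i) is linear in t.
With t=0 it equals -95; the coefficient of t is 14 (from the two edges through A_4).
So 14·t + -95 = 2·8.5 = 17 ⇒ t = 8.

8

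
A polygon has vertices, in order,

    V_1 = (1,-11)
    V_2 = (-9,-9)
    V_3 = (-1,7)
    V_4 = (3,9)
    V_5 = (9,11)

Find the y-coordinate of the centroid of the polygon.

-18/23

Apply the surveyor's formula. First the cross-terms c_i = x_i·y_{i+1} − x_{i+1}·y_i:
  -108, -72, -30, -48, -110  ⇒  2A = -368, A = -184.
Then Σ (y_i + y_{i+1})·c_i = 864, so ȳ = 864 / (6·(-184)) = -18/23.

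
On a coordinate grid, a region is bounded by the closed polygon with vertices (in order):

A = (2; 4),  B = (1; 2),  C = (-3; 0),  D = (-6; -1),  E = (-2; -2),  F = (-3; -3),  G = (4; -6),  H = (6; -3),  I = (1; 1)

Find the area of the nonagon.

A→B: (2)(2) − (1)(4) = 0
B→C: (1)(0) − (-3)(2) = 6
C→D: (-3)(-1) − (-6)(0) = 3
D→E: (-6)(-2) − (-2)(-1) = 10
E→F: (-2)(-3) − (-3)(-2) = 0
F→G: (-3)(-6) − (4)(-3) = 30
G→H: (4)(-3) − (6)(-6) = 24
H→I: (6)(1) − (1)(-3) = 9
I→A: (1)(4) − (2)(1) = 2
Σ = 84
Area = |Σ|/2 = 42.

42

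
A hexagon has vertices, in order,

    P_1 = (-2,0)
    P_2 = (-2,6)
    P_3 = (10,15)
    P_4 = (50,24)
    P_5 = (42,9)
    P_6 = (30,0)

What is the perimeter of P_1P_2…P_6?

|P_1P_2| = √((0)² + (6)²) = √36 = 6
|P_2P_3| = √((12)² + (9)²) = √225 = 15
|P_3P_4| = √((40)² + (9)²) = √1681 = 41
|P_4P_5| = √((-8)² + (-15)²) = √289 = 17
|P_5P_6| = √((-12)² + (-9)²) = √225 = 15
|P_6P_1| = √((-32)² + (0)²) = √1024 = 32
Perimeter = 6 + 15 + 41 + 17 + 15 + 32 = 126.

126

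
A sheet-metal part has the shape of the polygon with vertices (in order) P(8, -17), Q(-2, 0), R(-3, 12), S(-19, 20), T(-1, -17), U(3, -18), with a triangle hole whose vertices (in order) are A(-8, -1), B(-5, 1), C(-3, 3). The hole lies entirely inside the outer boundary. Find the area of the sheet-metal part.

306.5

Outer boundary:
Apply the shoelace (surveyor's) formula: 2A = Σ (x_i·y_{i+1} − x_{i+1}·y_i), indices taken mod 6.
Cross-terms: -34, -24, 168, 343, 69, 93  ⇒  Σ = 615
Area = |Σ|/2 = 307.5.
Hole:
Σ = (-13) + (-12) + (27) = 2
Area = |Σ|/2 = 1.
Net area = 307.5 − 1 = 306.5.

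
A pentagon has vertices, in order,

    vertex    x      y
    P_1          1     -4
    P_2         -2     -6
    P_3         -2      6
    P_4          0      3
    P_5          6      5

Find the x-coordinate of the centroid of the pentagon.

9/13

Apply the shoelace (surveyor's) formula. First the cross-terms c_i = x_i·y_{i+1} − x_{i+1}·y_i:
  -14, -24, -6, -18, -29  ⇒  2A = -91, A = -45.5.
Then Σ (x_i + x_{i+1})·c_i = -189, so x̄ = -189 / (6·(-45.5)) = 9/13.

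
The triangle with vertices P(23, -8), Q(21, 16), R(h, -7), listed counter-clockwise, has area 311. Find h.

Write out the shoelace sum; only the two edges meeting at R involve h:
2·Area = [(21·(-7) − h·16) + (h·(-8) − 23·(-7))] + 536
       = -24·h + 550 = 622
⇒ h = -3.

-3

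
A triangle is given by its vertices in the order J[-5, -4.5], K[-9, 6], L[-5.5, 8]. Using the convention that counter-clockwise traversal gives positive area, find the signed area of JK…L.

Apply Gauss's area formula: 2A = Σ (x_i·y_{i+1} − x_{i+1}·y_i), indices taken mod 3.
Cross-terms: -70.5, -39, 64.75  ⇒  Σ = -44.75
Signed area = Σ/2 = -22.375 (negative ⇒ clockwise traversal).

-22.375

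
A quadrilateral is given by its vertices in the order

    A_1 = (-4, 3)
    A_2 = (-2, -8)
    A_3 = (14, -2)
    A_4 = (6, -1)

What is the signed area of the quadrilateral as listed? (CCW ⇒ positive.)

Apply Gauss's area formula: 2A = Σ (x_i·y_{i+1} − x_{i+1}·y_i), indices taken mod 4.
Cross-terms: 38, 116, -2, 14  ⇒  Σ = 166
Signed area = Σ/2 = 83 (positive ⇒ counter-clockwise traversal).

83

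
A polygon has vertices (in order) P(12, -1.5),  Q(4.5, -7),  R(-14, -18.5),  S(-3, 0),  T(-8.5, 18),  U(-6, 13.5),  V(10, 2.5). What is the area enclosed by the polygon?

284.875

Cross-terms: -77.25, -181.25, -55.5, -54, -6.75, -150, -45  ⇒  Σ = -569.75
Area = |Σ|/2 = 284.875.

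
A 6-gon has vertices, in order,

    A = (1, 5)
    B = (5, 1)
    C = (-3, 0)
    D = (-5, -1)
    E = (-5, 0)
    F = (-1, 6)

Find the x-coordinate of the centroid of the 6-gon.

-17/48

Apply Gauss's area formula. First the cross-terms c_i = x_i·y_{i+1} − x_{i+1}·y_i:
  -24, 3, 3, -5, -30, -11  ⇒  2A = -64, A = -32.
Then Σ (x_i + x_{i+1})·c_i = 68, so x̄ = 68 / (6·(-32)) = -17/48.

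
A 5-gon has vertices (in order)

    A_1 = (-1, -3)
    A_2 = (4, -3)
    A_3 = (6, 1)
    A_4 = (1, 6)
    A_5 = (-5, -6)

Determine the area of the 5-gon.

52.5

Cross-terms: 15, 22, 35, 24, 9  ⇒  Σ = 105
Area = |Σ|/2 = 52.5.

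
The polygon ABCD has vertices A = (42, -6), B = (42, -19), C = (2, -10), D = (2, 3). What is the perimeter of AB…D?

108

|AB| = √((0)² + (-13)²) = √169 = 13
|BC| = √((-40)² + (9)²) = √1681 = 41
|CD| = √((0)² + (13)²) = √169 = 13
|DA| = √((40)² + (-9)²) = √1681 = 41
Perimeter = 13 + 41 + 13 + 41 = 108.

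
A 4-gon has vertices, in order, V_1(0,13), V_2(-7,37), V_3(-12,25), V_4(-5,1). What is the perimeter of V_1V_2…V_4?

76

|V_1V_2| = √((-7)² + (24)²) = √625 = 25
|V_2V_3| = √((-5)² + (-12)²) = √169 = 13
|V_3V_4| = √((7)² + (-24)²) = √625 = 25
|V_4V_1| = √((5)² + (12)²) = √169 = 13
Perimeter = 25 + 13 + 25 + 13 = 76.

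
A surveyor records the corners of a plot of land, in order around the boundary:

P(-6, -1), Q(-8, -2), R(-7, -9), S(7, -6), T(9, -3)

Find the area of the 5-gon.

86.5

P→Q: (-6)(-2) − (-8)(-1) = 4
Q→R: (-8)(-9) − (-7)(-2) = 58
R→S: (-7)(-6) − (7)(-9) = 105
S→T: (7)(-3) − (9)(-6) = 33
T→P: (9)(-1) − (-6)(-3) = -27
Σ = 173
Area = |Σ|/2 = 86.5.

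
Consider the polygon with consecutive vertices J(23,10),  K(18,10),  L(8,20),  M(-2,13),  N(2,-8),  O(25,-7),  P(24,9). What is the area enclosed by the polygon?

Cross-terms: 50, 280, 144, -10, 186, 393, 33  ⇒  Σ = 1076
Area = |Σ|/2 = 538.

538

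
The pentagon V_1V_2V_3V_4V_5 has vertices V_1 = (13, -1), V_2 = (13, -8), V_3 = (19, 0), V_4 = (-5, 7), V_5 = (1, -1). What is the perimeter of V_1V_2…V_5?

|V_1V_2| = √((0)² + (-7)²) = √49 = 7
|V_2V_3| = √((6)² + (8)²) = √100 = 10
|V_3V_4| = √((-24)² + (7)²) = √625 = 25
|V_4V_5| = √((6)² + (-8)²) = √100 = 10
|V_5V_1| = √((12)² + (0)²) = √144 = 12
Perimeter = 7 + 10 + 25 + 10 + 12 = 64.

64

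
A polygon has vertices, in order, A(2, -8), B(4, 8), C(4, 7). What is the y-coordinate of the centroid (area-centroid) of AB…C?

Apply the shoelace (surveyor's) formula. First the cross-terms c_i = x_i·y_{i+1} − x_{i+1}·y_i:
  48, -4, -46  ⇒  2A = -2, A = -1.
Then Σ (y_i + y_{i+1})·c_i = -14, so ȳ = -14 / (6·(-1)) = 7/3.

7/3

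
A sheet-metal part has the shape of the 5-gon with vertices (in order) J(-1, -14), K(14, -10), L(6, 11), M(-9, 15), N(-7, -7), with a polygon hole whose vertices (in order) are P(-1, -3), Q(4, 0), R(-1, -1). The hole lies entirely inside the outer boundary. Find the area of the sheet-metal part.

Outer boundary:
Cross-terms: 206, 214, 189, 168, 91  ⇒  Σ = 868
Area = |Σ|/2 = 434.
Hole:
P→Q: (-1)(0) − (4)(-3) = 12
Q→R: (4)(-1) − (-1)(0) = -4
R→P: (-1)(-3) − (-1)(-1) = 2
Σ = 10
Area = |Σ|/2 = 5.
Net area = 434 − 5 = 429.

429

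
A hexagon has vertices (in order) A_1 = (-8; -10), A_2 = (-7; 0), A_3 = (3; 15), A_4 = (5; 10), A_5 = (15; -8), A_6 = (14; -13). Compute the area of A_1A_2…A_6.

368.5

Apply Gauss's area formula: 2A = Σ (x_i·y_{i+1} − x_{i+1}·y_i), indices taken mod 6.
A_1→A_2: (-8)(0) − (-7)(-10) = -70
A_2→A_3: (-7)(15) − (3)(0) = -105
A_3→A_4: (3)(10) − (5)(15) = -45
A_4→A_5: (5)(-8) − (15)(10) = -190
A_5→A_6: (15)(-13) − (14)(-8) = -83
A_6→A_1: (14)(-10) − (-8)(-13) = -244
Σ = -737
Area = |Σ|/2 = 368.5.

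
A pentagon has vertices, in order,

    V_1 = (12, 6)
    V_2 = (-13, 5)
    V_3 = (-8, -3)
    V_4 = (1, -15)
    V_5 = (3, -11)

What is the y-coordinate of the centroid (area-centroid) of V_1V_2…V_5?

Apply the shoelace (surveyor's) formula. First the cross-terms c_i = x_i·y_{i+1} − x_{i+1}·y_i:
  138, 79, 123, 34, 150  ⇒  2A = 524, A = 262.
Then Σ (y_i + y_{i+1})·c_i = -2172, so ȳ = -2172 / (6·262) = -181/131.

-181/131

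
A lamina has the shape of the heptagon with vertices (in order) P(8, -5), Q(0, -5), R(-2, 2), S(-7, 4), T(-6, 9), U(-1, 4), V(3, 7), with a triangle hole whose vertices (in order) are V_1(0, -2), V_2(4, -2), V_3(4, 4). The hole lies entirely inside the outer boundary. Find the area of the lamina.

Outer boundary:
Apply the shoelace formula: 2A = Σ (x_i·y_{i+1} − x_{i+1}·y_i), indices taken mod 7.
P→Q: (8)(-5) − (0)(-5) = -40
Q→R: (0)(2) − (-2)(-5) = -10
R→S: (-2)(4) − (-7)(2) = 6
S→T: (-7)(9) − (-6)(4) = -39
T→U: (-6)(4) − (-1)(9) = -15
U→V: (-1)(7) − (3)(4) = -19
V→P: (3)(-5) − (8)(7) = -71
Σ = -188
Area = |Σ|/2 = 94.
Hole:
Cross-terms: 8, 24, -8  ⇒  Σ = 24
Area = |Σ|/2 = 12.
Net area = 94 − 12 = 82.

82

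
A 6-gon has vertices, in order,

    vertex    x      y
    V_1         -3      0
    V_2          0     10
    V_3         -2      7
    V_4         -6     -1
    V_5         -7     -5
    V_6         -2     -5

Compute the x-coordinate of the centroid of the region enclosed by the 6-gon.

-751/201

Apply the surveyor's formula. First the cross-terms c_i = x_i·y_{i+1} − x_{i+1}·y_i:
  -30, 20, 44, 23, 25, -15  ⇒  2A = 67, A = 33.5.
Then Σ (x_i + x_{i+1})·c_i = -751, so x̄ = -751 / (6·33.5) = -751/201.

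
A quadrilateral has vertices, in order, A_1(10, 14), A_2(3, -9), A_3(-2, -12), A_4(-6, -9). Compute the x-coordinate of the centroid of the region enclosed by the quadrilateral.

Apply the surveyor's formula. First the cross-terms c_i = x_i·y_{i+1} − x_{i+1}·y_i:
  -132, -54, -54, 6  ⇒  2A = -234, A = -117.
Then Σ (x_i + x_{i+1})·c_i = -1314, so x̄ = -1314 / (6·(-117)) = 73/39.

73/39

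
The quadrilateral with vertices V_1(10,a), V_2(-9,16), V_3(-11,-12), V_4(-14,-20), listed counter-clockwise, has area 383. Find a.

-14

Write out the shoelace sum; only the two edges meeting at V_1 involve a:
2·Area = [((-14)·a − 10·(-20)) + (10·16 − (-9)·a)] + 336
       = -5·a + 696 = 766
⇒ a = -14.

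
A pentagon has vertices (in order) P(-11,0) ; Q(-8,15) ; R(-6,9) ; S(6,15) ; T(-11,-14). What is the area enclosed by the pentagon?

Apply Gauss's area formula: 2A = Σ (x_i·y_{i+1} − x_{i+1}·y_i), indices taken mod 5.
Cross-terms: -165, 18, -144, 81, -154  ⇒  Σ = -364
Area = |Σ|/2 = 182.

182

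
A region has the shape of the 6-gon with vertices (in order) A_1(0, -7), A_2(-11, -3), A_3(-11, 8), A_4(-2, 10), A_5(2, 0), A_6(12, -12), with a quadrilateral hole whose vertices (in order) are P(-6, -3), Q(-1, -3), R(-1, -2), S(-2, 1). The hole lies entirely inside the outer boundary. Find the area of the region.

Outer boundary:
A_1→A_2: (0)(-3) − (-11)(-7) = -77
A_2→A_3: (-11)(8) − (-11)(-3) = -121
A_3→A_4: (-11)(10) − (-2)(8) = -94
A_4→A_5: (-2)(0) − (2)(10) = -20
A_5→A_6: (2)(-12) − (12)(0) = -24
A_6→A_1: (12)(-7) − (0)(-12) = -84
Σ = -420
Area = |Σ|/2 = 210.
Hole:
Σ = (15) + (-1) + (-5) + (12) = 21
Area = |Σ|/2 = 10.5.
Net area = 210 − 10.5 = 199.5.

199.5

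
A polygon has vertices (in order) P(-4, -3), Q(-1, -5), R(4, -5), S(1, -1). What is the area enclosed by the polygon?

18

Apply Gauss's area formula: 2A = Σ (x_i·y_{i+1} − x_{i+1}·y_i), indices taken mod 4.
Σ = (17) + (25) + (1) + (-7) = 36
Area = |Σ|/2 = 18.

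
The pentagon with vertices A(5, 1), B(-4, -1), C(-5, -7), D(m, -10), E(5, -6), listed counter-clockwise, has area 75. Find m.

Write out the shoelace sum; only the two edges meeting at D involve m:
2·Area = [((-5)·(-10) − m·(-7)) + (m·(-6) − 5·(-10))] + 57
       = 1·m + 157 = 150
⇒ m = -7.

-7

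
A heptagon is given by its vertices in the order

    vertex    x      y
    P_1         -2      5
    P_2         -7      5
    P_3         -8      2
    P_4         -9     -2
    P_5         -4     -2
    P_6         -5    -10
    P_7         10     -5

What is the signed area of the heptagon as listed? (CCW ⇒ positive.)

Σ = (25) + (26) + (34) + (10) + (30) + (125) + (40) = 290
Signed area = Σ/2 = 145 (positive ⇒ counter-clockwise traversal).

145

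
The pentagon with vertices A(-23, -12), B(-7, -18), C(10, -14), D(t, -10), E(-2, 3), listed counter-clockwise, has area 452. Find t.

19

The doubled signed area Σ (x_i y_{i+1} − x_{i+1} y_i) is linear in t.
With t=0 it equals 581; the coefficient of t is 17 (from the two edges through D).
So 17·t + 581 = 2·452 = 904 ⇒ t = 19.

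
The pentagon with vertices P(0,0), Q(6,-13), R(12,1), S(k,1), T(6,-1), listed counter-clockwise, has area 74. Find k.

The doubled signed area Σ (x_i y_{i+1} − x_{i+1} y_i) is linear in k.
With k=0 it equals 168; the coefficient of k is -2 (from the two edges through S).
So -2·k + 168 = 2·74 = 148 ⇒ k = 10.

10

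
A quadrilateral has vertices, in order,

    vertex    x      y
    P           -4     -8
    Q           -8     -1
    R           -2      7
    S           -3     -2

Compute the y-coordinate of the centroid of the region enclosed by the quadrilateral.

-157/231

Apply the shoelace (surveyor's) formula. First the cross-terms c_i = x_i·y_{i+1} − x_{i+1}·y_i:
  -60, -58, 25, 16  ⇒  2A = -77, A = -38.5.
Then Σ (y_i + y_{i+1})·c_i = 157, so ȳ = 157 / (6·(-38.5)) = -157/231.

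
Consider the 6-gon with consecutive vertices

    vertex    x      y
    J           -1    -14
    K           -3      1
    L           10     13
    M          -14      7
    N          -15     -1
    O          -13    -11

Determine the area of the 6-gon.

301

Apply the shoelace formula: 2A = Σ (x_i·y_{i+1} − x_{i+1}·y_i), indices taken mod 6.
Σ = (-43) + (-49) + (252) + (119) + (152) + (171) = 602
Area = |Σ|/2 = 301.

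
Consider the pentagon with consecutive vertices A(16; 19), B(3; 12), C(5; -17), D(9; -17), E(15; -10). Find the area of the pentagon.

Σ = (135) + (-111) + (68) + (165) + (445) = 702
Area = |Σ|/2 = 351.

351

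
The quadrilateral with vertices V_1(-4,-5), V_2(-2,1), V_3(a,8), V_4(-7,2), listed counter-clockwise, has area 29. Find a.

-11

Write out the shoelace sum; only the two edges meeting at V_3 involve a:
2·Area = [((-2)·8 − a·1) + (a·2 − (-7)·8)] + 29
       = 1·a + 69 = 58
⇒ a = -11.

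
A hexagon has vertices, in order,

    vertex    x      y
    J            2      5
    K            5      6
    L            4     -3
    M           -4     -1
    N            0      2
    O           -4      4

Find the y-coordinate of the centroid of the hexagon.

Apply the surveyor's formula. First the cross-terms c_i = x_i·y_{i+1} − x_{i+1}·y_i:
  -13, -39, -16, -8, 8, -28  ⇒  2A = -96, A = -48.
Then Σ (y_i + y_{i+1})·c_i = -408, so ȳ = -408 / (6·(-48)) = 17/12.

17/12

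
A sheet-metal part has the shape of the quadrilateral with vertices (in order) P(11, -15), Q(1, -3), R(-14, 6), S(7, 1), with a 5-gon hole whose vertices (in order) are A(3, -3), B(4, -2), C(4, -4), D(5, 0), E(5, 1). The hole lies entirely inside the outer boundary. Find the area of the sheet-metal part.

110.5

Outer boundary:
Apply the shoelace formula: 2A = Σ (x_i·y_{i+1} − x_{i+1}·y_i), indices taken mod 4.
Σ = (-18) + (-36) + (-56) + (-116) = -226
Area = |Σ|/2 = 113.
Hole:
Apply Gauss's area formula: 2A = Σ (x_i·y_{i+1} − x_{i+1}·y_i), indices taken mod 5.
Σ = (6) + (-8) + (20) + (5) + (-18) = 5
Area = |Σ|/2 = 2.5.
Net area = 113 − 2.5 = 110.5.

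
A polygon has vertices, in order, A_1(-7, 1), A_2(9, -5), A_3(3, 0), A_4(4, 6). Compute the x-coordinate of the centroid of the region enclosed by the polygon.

44/63

Apply the shoelace formula. First the cross-terms c_i = x_i·y_{i+1} − x_{i+1}·y_i:
  26, 15, 18, 46  ⇒  2A = 105, A = 52.5.
Then Σ (x_i + x_{i+1})·c_i = 220, so x̄ = 220 / (6·52.5) = 44/63.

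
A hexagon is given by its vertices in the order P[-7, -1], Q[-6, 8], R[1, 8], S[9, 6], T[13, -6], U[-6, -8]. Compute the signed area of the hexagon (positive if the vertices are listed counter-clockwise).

-253

P→Q: (-7)(8) − (-6)(-1) = -62
Q→R: (-6)(8) − (1)(8) = -56
R→S: (1)(6) − (9)(8) = -66
S→T: (9)(-6) − (13)(6) = -132
T→U: (13)(-8) − (-6)(-6) = -140
U→P: (-6)(-1) − (-7)(-8) = -50
Σ = -506
Signed area = Σ/2 = -253 (negative ⇒ clockwise traversal).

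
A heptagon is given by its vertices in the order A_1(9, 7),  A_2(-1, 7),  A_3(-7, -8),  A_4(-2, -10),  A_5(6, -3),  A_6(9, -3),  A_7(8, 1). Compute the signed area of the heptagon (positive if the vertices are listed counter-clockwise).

168

A_1→A_2: (9)(7) − (-1)(7) = 70
A_2→A_3: (-1)(-8) − (-7)(7) = 57
A_3→A_4: (-7)(-10) − (-2)(-8) = 54
A_4→A_5: (-2)(-3) − (6)(-10) = 66
A_5→A_6: (6)(-3) − (9)(-3) = 9
A_6→A_7: (9)(1) − (8)(-3) = 33
A_7→A_1: (8)(7) − (9)(1) = 47
Σ = 336
Signed area = Σ/2 = 168 (positive ⇒ counter-clockwise traversal).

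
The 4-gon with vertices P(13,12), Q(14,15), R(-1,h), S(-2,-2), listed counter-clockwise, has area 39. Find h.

Write out the shoelace sum; only the two edges meeting at R involve h:
2·Area = [(14·h − (-1)·15) + ((-1)·(-2) − (-2)·h)] + 29
       = 16·h + 46 = 78
⇒ h = 2.

2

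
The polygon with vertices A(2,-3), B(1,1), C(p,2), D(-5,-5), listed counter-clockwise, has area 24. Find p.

-1

The doubled signed area Σ (x_i y_{i+1} − x_{i+1} y_i) is linear in p.
With p=0 it equals 42; the coefficient of p is -6 (from the two edges through C).
So -6·p + 42 = 2·24 = 48 ⇒ p = -1.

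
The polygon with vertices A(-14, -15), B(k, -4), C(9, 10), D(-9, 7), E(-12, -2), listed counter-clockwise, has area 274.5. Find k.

The doubled signed area Σ (x_i y_{i+1} − x_{i+1} y_i) is linear in k.
With k=0 it equals 499; the coefficient of k is 25 (from the two edges through B).
So 25·k + 499 = 2·274.5 = 549 ⇒ k = 2.

2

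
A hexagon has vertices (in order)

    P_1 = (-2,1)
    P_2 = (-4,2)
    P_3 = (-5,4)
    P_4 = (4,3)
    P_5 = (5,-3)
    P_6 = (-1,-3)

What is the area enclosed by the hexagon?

44.5

Apply the surveyor's formula: 2A = Σ (x_i·y_{i+1} − x_{i+1}·y_i), indices taken mod 6.
P_1→P_2: (-2)(2) − (-4)(1) = 0
P_2→P_3: (-4)(4) − (-5)(2) = -6
P_3→P_4: (-5)(3) − (4)(4) = -31
P_4→P_5: (4)(-3) − (5)(3) = -27
P_5→P_6: (5)(-3) − (-1)(-3) = -18
P_6→P_1: (-1)(1) − (-2)(-3) = -7
Σ = -89
Area = |Σ|/2 = 44.5.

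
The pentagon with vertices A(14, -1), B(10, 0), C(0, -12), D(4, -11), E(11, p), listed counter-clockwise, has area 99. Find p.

The doubled signed area Σ (x_i y_{i+1} − x_{i+1} y_i) is linear in p.
With p=0 it equals 48; the coefficient of p is -10 (from the two edges through E).
So -10·p + 48 = 2·99 = 198 ⇒ p = -15.

-15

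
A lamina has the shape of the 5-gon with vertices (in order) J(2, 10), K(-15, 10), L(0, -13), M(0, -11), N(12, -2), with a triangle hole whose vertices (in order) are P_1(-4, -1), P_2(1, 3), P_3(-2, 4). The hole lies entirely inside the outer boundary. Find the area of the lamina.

302

Outer boundary:
Σ = (170) + (195) + (0) + (132) + (124) = 621
Area = |Σ|/2 = 310.5.
Hole:
Σ = (-11) + (10) + (18) = 17
Area = |Σ|/2 = 8.5.
Net area = 310.5 − 8.5 = 302.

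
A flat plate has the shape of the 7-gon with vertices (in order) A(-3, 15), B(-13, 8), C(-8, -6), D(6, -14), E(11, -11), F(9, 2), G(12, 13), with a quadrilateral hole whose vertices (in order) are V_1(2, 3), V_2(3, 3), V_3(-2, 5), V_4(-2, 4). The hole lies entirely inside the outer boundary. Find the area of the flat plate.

488

Outer boundary:
Apply the shoelace formula: 2A = Σ (x_i·y_{i+1} − x_{i+1}·y_i), indices taken mod 7.
Σ = (171) + (142) + (148) + (88) + (121) + (93) + (219) = 982
Area = |Σ|/2 = 491.
Hole:
Apply Gauss's area formula: 2A = Σ (x_i·y_{i+1} − x_{i+1}·y_i), indices taken mod 4.
Σ = (-3) + (21) + (2) + (-14) = 6
Area = |Σ|/2 = 3.
Net area = 491 − 3 = 488.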